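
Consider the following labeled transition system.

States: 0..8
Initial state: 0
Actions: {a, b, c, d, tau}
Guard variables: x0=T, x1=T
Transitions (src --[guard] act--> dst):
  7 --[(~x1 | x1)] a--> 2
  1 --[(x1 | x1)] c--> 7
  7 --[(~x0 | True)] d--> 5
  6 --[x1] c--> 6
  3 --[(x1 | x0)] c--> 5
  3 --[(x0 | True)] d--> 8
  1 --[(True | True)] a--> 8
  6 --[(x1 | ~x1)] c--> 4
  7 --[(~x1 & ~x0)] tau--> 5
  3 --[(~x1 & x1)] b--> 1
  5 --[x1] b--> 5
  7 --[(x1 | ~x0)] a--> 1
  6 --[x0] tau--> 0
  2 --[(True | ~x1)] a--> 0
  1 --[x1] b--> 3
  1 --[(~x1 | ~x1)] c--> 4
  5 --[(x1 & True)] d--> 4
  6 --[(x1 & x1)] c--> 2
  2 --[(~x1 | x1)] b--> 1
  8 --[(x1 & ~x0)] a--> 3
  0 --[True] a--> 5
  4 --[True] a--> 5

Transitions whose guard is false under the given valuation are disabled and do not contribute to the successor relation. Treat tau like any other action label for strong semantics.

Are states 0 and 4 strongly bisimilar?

Answer: BISIMILAR

Working:
Compute ~ classes (split until stable):
  π0 = {{0,1,2,3,4,5,6,7,8}}
  π1 = {{0,4},{1},{2},{3},{5},{6},{7},{8}}
8 equivalence class(es) (converged in 2)
0∈{0,4}, 4∈{0,4}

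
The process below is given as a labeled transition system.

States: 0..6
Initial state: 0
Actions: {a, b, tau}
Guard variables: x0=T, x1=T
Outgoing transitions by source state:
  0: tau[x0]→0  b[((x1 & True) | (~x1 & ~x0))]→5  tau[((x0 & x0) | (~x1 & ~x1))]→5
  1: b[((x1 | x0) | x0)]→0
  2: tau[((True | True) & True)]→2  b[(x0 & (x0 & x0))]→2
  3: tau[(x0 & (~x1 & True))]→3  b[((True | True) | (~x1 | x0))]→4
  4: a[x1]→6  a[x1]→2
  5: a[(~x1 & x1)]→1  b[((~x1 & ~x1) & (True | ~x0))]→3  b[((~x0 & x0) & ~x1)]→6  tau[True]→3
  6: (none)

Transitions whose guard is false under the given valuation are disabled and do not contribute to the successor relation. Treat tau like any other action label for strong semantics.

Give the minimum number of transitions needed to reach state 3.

Answer: 2

Trace:
BFS to 3:
  L0 = {0}
  L1 = {5}
  L2 = {3}
3 enters at depth 2; path b·tau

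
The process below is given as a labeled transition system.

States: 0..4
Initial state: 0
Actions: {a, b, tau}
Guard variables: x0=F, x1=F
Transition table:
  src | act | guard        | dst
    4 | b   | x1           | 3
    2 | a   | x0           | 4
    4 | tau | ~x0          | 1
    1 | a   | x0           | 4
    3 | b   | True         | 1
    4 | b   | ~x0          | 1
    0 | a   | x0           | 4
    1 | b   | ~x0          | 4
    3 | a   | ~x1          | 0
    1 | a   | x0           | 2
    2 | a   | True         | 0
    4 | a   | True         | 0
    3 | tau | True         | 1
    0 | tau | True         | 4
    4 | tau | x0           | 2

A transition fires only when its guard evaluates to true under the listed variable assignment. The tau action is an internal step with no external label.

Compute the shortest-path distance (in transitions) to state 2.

Layered search for 2:
  L0 = {0}
  L1 = {4}
  L2 = {1}
2 never appears.

Answer: UNREACHABLE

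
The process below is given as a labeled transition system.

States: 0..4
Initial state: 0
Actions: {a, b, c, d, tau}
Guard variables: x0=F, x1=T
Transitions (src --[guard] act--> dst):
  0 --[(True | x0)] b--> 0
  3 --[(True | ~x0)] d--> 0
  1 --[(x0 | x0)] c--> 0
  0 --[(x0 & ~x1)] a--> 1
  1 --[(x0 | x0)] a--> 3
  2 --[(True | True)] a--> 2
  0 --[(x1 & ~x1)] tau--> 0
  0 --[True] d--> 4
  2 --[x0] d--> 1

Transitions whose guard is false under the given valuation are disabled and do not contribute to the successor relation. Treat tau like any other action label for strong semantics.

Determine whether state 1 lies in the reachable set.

Answer: UNREACHABLE

Analysis:
4 transition(s) survive guard evaluation.
Layer 0: {0}
Layer 1: {4}  now seen {0,4}
Reach set: {0,4}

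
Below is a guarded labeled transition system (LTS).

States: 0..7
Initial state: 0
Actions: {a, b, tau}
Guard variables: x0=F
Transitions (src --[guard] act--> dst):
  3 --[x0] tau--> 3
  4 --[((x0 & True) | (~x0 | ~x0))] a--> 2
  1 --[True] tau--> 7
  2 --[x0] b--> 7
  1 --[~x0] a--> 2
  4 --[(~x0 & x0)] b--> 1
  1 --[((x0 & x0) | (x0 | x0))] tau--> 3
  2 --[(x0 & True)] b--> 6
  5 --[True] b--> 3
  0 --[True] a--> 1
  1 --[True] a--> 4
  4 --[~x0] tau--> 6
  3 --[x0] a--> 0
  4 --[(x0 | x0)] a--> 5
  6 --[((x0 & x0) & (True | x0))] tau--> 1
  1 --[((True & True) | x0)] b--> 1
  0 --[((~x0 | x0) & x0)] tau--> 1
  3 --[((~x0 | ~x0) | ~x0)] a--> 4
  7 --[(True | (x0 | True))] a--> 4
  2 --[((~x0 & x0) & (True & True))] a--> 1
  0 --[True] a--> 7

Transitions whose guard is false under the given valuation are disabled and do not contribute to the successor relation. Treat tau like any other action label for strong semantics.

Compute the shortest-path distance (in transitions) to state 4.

BFS to 4:
  L0 = {0}
  L1 = {1,7}
  L2 = {2,4}
first hit 4 at d=2 via a·a

Answer: 2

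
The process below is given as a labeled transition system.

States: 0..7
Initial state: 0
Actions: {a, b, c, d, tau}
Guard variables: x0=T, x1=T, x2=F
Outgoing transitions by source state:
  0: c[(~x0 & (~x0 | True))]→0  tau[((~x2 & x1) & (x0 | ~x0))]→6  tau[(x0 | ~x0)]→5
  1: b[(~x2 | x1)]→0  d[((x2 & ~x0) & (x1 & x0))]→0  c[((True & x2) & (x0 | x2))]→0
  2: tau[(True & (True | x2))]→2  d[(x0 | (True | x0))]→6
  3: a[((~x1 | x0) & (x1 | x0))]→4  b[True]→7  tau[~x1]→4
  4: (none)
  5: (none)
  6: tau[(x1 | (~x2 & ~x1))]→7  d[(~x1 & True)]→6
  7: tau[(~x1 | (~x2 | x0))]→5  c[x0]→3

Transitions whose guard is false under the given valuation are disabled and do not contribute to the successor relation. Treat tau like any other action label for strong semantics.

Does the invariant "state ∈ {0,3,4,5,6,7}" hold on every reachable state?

Allowed set {0,3,4,5,6,7}
Reach set: {0,3,4,5,6,7}
  0: ✓
  3: ✓
  4: ✓
  5: ✓
  6: ✓
  7: ✓

Answer: INVARIANT HOLDS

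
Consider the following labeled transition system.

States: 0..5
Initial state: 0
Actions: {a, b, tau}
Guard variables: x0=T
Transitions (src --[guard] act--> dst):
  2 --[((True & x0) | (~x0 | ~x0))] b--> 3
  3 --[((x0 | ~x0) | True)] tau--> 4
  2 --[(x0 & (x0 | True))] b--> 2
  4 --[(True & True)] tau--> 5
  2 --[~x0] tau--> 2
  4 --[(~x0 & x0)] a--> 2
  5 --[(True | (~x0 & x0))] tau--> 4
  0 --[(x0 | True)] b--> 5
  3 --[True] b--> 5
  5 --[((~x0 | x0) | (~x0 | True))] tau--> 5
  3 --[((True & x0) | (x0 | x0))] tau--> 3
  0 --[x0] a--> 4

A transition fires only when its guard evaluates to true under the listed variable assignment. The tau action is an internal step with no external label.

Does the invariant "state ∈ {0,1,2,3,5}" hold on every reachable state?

Answer: INVARIANT VIOLATED at state 4

Trace:
Allowed set {0,1,2,3,5}
Reach set: {0,4,5}
  0: safe
  4: ✗ unsafe
  5: safe
reach 4 via a — violates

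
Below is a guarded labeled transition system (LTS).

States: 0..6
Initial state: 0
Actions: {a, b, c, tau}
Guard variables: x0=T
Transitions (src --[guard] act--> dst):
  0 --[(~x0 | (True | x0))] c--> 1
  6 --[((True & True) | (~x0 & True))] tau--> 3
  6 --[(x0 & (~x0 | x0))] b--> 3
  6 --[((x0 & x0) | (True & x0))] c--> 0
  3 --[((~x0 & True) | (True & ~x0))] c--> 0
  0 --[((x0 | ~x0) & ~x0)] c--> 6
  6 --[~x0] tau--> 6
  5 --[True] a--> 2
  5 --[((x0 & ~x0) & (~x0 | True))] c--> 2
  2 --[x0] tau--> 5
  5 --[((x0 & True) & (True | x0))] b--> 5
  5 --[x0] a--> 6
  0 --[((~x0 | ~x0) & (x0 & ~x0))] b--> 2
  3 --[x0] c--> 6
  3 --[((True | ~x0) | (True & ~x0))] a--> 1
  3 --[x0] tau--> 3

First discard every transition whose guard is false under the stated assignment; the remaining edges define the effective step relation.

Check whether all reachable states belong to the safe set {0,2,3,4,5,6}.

Inv-set: {0,2,3,4,5,6}
R = {0,1}
  0: ✓
  1: outside
reach 1 via c — violates

Answer: INVARIANT VIOLATED at state 1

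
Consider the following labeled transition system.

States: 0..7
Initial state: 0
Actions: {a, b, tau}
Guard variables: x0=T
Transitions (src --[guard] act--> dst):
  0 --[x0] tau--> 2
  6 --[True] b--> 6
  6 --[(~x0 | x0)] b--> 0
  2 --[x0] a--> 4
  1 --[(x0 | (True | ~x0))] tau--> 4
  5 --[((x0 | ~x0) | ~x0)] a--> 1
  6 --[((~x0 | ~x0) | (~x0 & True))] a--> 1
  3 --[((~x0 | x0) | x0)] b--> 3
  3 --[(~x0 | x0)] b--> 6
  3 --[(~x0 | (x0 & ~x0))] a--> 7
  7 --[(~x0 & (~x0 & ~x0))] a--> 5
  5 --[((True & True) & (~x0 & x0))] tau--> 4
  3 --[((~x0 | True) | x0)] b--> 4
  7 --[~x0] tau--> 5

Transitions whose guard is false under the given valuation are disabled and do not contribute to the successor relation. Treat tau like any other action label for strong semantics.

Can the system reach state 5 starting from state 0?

Guard filter leaves 9 enabled edge(s).
L0 = {0}
L1 = {2}  total {0,2}
L2 = {4}  total {0,2,4}
Reach set: {0,2,4}

Answer: UNREACHABLE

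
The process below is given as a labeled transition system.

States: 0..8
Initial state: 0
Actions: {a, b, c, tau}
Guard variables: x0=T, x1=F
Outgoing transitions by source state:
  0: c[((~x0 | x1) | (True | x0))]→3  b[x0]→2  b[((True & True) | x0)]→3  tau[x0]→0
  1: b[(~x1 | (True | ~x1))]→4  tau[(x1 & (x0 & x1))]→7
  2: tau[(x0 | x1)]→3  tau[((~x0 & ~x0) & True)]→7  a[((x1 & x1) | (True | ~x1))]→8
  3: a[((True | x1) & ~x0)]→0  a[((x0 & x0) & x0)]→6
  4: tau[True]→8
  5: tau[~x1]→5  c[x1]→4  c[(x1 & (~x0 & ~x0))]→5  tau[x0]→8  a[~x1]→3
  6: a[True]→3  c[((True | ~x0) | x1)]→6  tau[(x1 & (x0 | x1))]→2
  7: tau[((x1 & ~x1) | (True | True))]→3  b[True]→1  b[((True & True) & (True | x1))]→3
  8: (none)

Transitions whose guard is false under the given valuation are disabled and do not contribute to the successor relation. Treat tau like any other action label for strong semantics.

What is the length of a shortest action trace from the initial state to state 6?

Layered search for 6:
  L0 = {0}
  L1 = {2,3}
  L2 = {6,8}
depth(6)=2, e.g. b·a

Answer: 2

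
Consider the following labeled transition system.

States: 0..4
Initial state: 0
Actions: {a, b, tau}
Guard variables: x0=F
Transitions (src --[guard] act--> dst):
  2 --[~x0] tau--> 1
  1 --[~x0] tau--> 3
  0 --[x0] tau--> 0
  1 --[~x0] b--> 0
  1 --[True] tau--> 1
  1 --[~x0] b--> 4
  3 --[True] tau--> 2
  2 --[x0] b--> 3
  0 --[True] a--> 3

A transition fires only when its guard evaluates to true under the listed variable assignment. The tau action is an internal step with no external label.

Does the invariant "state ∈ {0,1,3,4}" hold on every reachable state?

Inv-set: {0,1,3,4}
R = {0,1,2,3,4}
  0: ok
  1: ok
  2: VIOLATES
  3: ok
  4: ok
witness against invariant: a·tau → 2

Answer: INVARIANT VIOLATED at state 2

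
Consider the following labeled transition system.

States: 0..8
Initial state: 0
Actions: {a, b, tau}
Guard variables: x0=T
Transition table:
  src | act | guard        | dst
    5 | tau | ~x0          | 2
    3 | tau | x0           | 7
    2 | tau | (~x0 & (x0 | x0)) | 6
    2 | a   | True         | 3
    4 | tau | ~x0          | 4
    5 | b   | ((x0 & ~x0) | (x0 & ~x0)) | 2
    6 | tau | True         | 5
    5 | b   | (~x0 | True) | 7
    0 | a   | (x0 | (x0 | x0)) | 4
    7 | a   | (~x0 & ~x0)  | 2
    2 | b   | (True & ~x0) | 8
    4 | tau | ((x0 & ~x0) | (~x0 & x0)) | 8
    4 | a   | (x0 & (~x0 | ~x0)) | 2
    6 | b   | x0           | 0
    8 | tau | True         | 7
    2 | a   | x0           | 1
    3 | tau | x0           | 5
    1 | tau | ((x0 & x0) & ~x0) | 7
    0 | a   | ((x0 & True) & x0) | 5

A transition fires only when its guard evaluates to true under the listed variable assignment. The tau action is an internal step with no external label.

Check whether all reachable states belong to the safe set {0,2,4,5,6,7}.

Allowed set {0,2,4,5,6,7}
R = {0,4,5,7}
  0: ✓
  4: ✓
  5: ✓
  7: ✓

Answer: INVARIANT HOLDS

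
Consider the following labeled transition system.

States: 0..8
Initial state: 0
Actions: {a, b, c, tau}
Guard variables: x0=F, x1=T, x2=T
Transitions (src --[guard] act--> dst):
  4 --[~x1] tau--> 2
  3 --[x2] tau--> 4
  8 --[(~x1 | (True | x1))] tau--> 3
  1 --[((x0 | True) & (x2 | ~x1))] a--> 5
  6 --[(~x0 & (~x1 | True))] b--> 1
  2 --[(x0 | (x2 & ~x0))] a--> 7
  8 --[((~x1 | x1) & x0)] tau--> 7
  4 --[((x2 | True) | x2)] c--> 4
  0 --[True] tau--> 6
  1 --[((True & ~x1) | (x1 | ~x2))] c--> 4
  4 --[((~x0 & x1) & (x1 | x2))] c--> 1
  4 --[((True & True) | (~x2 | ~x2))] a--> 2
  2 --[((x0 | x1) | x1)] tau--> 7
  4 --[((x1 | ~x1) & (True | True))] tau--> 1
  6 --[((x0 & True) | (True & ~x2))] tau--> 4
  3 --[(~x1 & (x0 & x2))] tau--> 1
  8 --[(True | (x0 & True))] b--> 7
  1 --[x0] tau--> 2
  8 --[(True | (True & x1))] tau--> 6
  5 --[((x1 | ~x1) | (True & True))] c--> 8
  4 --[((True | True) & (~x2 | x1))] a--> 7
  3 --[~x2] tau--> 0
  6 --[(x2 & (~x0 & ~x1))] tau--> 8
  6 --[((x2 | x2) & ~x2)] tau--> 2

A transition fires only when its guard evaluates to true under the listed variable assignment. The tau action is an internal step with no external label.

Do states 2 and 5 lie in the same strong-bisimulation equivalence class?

Bisimulation quotient by refinement:
  π0 = {{0,1,2,3,4,5,6,7,8}}
  π1 = {{0,3},{1},{2},{4},{5},{6},{7},{8}}
  π2 = {{0},{1},{2},{3},{4},{5},{6},{7},{8}}
stable after 3 split(s): 9 block(s)
[2]={2}  [5]={5}

Answer: NOT BISIMILAR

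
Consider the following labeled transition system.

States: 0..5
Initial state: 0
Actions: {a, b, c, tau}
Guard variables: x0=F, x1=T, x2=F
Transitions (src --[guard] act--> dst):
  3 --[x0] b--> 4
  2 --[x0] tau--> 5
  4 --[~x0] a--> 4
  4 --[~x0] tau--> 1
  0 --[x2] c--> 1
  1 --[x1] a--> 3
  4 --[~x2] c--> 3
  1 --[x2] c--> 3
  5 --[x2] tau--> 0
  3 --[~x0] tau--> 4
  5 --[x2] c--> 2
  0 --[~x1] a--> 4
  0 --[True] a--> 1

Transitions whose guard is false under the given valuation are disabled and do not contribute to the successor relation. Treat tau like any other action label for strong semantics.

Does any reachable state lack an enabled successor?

Reachable = {0,1,3,4}
  0: a→1  [1 exit(s)]
  1: a→3  [1 exit(s)]
  3: tau→4  [1 exit(s)]
  4: a→4  c→3  tau→1  [3 exit(s)]

Answer: DEADLOCK-FREE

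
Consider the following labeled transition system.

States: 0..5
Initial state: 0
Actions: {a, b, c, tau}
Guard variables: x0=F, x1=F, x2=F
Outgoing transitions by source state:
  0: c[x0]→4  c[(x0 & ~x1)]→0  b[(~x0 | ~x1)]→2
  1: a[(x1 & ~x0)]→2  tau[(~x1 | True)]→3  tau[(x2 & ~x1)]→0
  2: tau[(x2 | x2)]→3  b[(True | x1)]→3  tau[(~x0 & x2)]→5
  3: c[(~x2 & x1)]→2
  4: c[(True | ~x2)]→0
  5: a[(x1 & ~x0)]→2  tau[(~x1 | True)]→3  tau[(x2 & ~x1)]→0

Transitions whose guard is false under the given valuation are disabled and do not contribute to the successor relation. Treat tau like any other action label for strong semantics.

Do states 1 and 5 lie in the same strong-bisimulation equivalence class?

Bisimulation quotient by refinement:
  π0 = {{0,1,2,3,4,5}}
  π1 = {{0,2},{1,5},{3},{4}}
  π2 = {{0},{1,5},{2},{3},{4}}
Fixed point at round 3; 5 class(es).
1∈{1,5}, 5∈{1,5}

Answer: BISIMILAR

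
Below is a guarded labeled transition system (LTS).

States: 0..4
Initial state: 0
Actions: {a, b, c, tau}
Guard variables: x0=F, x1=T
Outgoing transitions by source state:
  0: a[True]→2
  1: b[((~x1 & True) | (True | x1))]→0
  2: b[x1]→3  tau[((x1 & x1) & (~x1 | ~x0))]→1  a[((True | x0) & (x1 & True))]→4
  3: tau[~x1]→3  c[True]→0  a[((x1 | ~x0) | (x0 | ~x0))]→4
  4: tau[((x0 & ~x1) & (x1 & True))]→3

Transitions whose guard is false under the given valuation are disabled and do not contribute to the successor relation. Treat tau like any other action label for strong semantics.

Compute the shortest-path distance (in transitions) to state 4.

Breadth-first toward 4:
  Layer 0: {0}
  Layer 1: {2}
  Layer 2: {1,3,4}
first hit 4 at d=2 via a·a

Answer: 2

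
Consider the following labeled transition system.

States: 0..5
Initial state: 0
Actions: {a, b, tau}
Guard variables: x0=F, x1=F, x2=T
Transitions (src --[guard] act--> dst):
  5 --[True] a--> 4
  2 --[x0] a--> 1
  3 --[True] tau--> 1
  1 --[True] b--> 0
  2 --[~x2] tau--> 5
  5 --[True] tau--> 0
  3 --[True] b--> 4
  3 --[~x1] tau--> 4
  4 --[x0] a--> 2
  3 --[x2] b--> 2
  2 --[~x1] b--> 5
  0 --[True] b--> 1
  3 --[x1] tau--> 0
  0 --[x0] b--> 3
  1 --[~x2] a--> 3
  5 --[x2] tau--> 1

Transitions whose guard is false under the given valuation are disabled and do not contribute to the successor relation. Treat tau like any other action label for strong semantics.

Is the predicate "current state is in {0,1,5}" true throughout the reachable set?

Answer: INVARIANT HOLDS

Working:
Allowed set {0,1,5}
Reach set: {0,1}
  0: ✓
  1: ✓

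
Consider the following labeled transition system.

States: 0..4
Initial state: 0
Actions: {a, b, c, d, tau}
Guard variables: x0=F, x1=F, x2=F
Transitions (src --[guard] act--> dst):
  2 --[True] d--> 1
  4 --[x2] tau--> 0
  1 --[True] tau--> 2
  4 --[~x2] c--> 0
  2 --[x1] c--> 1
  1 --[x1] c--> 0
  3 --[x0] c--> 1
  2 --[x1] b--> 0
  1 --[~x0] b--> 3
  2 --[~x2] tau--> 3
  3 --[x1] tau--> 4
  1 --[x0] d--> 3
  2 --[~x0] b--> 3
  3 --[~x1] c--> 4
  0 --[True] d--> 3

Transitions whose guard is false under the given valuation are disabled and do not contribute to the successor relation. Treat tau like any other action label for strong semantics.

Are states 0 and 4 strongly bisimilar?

Bisimulation quotient by refinement:
  π0 = {{0,1,2,3,4}}
  π1 = {{0},{1},{2},{3,4}}
  π2 = {{0},{1},{2},{3},{4}}
5 equivalence class(es) (converged in 3)
[0]={0}  [4]={4}

Answer: NOT BISIMILAR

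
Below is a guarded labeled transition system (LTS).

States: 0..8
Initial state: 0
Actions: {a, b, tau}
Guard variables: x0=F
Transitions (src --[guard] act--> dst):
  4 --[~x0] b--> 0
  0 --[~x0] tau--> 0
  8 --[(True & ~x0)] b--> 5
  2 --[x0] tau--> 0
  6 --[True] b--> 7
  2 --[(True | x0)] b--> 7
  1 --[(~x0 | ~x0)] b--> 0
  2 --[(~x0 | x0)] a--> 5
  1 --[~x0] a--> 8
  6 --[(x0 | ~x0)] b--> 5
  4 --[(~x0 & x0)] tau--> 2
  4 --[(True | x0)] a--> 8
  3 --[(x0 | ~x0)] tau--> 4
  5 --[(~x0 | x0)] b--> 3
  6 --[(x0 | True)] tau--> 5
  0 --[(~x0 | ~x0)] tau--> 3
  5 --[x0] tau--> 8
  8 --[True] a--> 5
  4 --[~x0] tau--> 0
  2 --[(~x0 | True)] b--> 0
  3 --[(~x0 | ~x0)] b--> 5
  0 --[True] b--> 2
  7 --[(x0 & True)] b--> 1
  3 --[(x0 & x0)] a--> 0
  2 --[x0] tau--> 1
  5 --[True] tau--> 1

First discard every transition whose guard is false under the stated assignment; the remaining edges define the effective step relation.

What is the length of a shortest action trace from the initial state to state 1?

Answer: 3

Analysis:
BFS to 1:
  Layer 0: {0}
  Layer 1: {2,3}
  Layer 2: {4,5,7}
  Layer 3: {1,8}
depth(1)=3, e.g. b·a·tau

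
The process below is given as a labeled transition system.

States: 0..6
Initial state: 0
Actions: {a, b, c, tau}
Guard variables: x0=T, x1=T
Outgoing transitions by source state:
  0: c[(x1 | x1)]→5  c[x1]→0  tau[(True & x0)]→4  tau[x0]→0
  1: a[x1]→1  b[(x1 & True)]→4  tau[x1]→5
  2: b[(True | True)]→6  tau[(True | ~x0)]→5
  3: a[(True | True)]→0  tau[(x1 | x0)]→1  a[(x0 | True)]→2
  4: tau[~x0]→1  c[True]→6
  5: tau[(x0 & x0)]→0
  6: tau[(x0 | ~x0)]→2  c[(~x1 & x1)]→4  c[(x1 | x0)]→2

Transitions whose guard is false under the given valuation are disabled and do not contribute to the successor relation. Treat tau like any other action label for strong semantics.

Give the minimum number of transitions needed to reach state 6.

BFS to 6:
  Layer 0: {0}
  Layer 1: {4,5}
  Layer 2: {6}
6 enters at depth 2; path tau·c

Answer: 2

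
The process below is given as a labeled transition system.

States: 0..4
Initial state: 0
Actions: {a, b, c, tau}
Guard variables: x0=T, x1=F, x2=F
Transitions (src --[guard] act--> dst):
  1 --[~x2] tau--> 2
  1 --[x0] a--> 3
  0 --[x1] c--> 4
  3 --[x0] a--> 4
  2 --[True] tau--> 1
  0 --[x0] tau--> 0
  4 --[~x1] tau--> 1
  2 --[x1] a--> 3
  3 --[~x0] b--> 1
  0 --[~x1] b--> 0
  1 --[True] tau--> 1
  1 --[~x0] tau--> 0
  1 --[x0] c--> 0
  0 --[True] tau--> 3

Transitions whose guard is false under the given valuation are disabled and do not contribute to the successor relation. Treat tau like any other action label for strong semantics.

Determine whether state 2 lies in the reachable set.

After dropping false guards: 10 live edges.
Layer 0: {0}
Layer 1: {3}  cumulative {0,3}
Layer 2: {4}  cumulative {0,3,4}
Layer 3: {1}  cumulative {0,1,3,4}
Layer 4: {2}  cumulative {0,1,2,3,4}
Reach set: {0,1,2,3,4}
witness 2: tau·a·tau·tau

Answer: REACHABLE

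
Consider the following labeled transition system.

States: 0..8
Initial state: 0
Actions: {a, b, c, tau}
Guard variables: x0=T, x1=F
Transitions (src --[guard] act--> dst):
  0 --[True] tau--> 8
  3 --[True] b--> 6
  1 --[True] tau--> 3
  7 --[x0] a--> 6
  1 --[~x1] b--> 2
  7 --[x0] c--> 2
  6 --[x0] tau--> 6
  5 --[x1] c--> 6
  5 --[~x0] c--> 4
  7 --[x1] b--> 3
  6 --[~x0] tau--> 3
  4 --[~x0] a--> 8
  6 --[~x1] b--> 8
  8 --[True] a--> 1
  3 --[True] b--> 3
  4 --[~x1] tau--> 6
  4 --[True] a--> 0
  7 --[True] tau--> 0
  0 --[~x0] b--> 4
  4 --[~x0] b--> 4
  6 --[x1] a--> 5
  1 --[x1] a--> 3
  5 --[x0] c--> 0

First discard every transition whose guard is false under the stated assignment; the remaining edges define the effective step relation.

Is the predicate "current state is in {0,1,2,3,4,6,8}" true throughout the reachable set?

Safe = {0,1,2,3,4,6,8}
Reach set: {0,1,2,3,6,8}
  0: ✓
  1: ✓
  2: ✓
  3: ✓
  6: ✓
  8: ✓

Answer: INVARIANT HOLDS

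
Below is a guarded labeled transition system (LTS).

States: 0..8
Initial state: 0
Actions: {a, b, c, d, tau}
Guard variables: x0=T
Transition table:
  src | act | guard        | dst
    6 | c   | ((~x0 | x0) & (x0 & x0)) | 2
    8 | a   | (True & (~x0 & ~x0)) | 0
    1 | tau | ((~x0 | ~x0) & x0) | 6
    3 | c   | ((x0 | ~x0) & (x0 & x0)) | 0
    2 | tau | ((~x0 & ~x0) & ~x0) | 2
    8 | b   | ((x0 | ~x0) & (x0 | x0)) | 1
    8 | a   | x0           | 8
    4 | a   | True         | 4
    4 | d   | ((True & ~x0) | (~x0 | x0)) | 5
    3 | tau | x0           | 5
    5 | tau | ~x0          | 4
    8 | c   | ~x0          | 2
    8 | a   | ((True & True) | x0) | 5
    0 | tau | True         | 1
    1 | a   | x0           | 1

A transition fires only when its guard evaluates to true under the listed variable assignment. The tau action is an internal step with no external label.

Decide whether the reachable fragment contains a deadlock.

Answer: DEADLOCK-FREE

Analysis:
Reach set: {0,1}
  0: tau→1  [deg 1]
  1: a→1  [deg 1]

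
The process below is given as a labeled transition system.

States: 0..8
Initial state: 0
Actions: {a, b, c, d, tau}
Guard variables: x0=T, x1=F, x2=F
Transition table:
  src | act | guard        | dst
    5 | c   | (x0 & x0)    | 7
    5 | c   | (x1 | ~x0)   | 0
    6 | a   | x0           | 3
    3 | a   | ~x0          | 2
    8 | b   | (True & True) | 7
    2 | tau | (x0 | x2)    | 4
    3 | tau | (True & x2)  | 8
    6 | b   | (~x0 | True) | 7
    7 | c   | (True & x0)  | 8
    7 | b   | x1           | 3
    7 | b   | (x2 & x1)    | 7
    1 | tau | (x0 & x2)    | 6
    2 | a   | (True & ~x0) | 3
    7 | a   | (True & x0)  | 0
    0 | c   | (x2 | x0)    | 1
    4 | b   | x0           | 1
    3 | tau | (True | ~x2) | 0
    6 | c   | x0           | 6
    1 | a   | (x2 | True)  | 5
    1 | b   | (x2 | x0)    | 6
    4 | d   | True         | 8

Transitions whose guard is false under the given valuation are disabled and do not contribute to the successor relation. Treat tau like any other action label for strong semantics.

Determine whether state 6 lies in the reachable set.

14 transition(s) survive guard evaluation.
L0 = {0}
L1 = {1}  total {0,1}
L2 = {5,6}  total {0,1,5,6}
L3 = {3,7}  total {0,1,3,5,6,7}
L4 = {8}  total {0,1,3,5,6,7,8}
Reachable = {0,1,3,5,6,7,8}
witness 6: c·b

Answer: REACHABLE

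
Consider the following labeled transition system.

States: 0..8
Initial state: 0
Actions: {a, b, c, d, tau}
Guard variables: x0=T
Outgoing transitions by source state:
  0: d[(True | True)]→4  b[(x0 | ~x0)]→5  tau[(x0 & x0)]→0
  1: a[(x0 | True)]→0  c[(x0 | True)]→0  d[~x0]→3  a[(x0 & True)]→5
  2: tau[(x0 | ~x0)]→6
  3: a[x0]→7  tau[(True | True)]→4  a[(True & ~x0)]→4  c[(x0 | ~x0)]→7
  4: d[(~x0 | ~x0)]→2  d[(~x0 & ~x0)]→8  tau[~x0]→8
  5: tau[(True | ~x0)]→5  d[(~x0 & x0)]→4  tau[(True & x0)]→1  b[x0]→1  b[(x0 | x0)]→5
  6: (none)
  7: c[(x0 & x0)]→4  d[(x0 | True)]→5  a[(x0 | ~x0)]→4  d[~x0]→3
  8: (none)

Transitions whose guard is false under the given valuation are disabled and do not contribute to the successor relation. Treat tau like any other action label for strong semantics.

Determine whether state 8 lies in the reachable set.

After dropping false guards: 17 live edges.
L0 = {0}
L1 = {4,5}  total {0,4,5}
L2 = {1}  total {0,1,4,5}
R = {0,1,4,5}

Answer: UNREACHABLE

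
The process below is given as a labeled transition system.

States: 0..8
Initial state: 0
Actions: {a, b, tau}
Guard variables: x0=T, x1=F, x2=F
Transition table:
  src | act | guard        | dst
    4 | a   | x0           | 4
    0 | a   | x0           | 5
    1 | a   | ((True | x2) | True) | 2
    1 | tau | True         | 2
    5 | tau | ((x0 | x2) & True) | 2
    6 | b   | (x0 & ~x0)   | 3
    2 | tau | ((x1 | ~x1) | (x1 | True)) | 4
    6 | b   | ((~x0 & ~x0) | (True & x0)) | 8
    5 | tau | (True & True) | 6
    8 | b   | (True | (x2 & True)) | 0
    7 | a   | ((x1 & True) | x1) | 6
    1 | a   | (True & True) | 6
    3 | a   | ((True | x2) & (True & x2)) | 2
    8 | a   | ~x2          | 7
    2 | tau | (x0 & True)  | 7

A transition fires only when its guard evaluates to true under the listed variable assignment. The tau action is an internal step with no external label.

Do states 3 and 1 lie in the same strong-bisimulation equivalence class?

Answer: NOT BISIMILAR

Trace:
Bisimulation quotient by refinement:
  π0 = {{0,1,2,3,4,5,6,7,8}}
  π1 = {{0,4},{1},{2,5},{3,7},{6},{8}}
  π2 = {{0},{1},{2},{3,7},{4},{5},{6},{8}}
Fixed point at round 3; 8 class(es).
3∈{3,7}, 1∈{1}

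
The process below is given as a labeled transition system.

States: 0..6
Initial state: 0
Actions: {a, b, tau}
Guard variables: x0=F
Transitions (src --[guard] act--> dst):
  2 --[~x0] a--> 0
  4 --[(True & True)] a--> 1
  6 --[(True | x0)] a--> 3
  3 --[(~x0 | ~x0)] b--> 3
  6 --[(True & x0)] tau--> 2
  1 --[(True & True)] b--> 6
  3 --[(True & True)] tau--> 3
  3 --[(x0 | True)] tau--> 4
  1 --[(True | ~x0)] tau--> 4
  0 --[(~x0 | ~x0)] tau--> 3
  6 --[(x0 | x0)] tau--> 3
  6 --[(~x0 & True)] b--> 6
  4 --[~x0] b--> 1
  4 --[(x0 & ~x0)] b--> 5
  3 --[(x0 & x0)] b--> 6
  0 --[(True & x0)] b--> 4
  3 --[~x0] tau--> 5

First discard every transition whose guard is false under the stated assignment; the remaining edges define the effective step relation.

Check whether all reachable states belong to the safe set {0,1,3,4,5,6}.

Allowed set {0,1,3,4,5,6}
Reachable = {0,1,3,4,5,6}
  0: ok
  1: ok
  3: ok
  4: ok
  5: ok
  6: ok

Answer: INVARIANT HOLDS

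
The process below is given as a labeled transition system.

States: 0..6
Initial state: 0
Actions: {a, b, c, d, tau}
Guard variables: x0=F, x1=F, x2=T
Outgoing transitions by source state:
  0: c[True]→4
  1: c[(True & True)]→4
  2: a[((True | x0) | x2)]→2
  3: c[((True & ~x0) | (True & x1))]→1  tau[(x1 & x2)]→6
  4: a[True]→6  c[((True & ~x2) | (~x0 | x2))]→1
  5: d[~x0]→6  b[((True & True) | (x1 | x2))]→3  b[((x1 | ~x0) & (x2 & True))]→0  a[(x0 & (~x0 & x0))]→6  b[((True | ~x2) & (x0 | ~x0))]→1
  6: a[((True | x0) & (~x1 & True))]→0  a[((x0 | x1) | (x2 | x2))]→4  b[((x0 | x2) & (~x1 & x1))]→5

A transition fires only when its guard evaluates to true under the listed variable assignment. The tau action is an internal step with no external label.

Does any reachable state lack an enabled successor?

Answer: DEADLOCK-FREE

Working:
Reach set: {0,1,4,6}
  0: c→4  [1 out]
  1: c→4  [1 out]
  4: a→6  c→1  [2 out]
  6: a→0  a→4  [2 out]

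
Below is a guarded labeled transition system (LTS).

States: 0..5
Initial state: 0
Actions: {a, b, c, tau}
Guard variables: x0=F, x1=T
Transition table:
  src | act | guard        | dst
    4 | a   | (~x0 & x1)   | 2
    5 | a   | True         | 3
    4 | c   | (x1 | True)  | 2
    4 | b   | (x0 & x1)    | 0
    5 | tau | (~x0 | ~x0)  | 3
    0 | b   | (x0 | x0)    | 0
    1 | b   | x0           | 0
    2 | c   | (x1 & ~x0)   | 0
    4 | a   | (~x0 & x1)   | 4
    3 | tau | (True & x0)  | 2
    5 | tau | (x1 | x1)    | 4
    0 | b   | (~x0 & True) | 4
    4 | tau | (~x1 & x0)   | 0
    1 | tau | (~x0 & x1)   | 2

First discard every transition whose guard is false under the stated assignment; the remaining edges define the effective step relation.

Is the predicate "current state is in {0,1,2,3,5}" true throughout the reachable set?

Allowed set {0,1,2,3,5}
R = {0,2,4}
  0: safe
  2: safe
  4: VIOLATES
counterexample path to 4: b

Answer: INVARIANT VIOLATED at state 4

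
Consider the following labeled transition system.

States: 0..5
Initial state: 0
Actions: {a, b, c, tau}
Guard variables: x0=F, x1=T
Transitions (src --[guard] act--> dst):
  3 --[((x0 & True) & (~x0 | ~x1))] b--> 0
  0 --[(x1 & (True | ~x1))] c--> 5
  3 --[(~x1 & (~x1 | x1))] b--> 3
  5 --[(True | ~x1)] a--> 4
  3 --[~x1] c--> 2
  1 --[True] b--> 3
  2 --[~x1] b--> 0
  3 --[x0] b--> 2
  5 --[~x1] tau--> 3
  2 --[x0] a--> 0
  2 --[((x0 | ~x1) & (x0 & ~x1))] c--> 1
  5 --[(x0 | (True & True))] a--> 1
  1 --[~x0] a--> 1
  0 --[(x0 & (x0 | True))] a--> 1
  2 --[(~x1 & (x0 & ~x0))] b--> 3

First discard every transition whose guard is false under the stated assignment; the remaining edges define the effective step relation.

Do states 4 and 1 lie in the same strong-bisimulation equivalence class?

Answer: NOT BISIMILAR

Trace:
Compute ~ classes (split until stable):
  round 0: {{0,1,2,3,4,5}}
  round 1: {{0},{1},{2,3,4},{5}}
4 equivalence class(es) (converged in 2)
class of 4: {2,3,4}; class of 1: {1}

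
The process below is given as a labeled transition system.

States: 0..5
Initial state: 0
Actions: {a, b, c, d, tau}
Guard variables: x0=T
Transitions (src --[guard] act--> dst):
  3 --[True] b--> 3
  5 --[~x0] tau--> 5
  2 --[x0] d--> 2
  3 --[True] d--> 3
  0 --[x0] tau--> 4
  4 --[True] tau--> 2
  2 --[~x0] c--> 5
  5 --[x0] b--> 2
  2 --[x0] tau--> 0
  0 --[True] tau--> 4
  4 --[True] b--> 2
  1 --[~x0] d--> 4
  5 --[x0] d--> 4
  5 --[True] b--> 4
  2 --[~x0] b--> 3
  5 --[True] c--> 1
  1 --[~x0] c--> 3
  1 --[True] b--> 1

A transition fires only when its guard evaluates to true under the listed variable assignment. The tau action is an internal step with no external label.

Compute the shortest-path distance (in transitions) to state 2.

Breadth-first toward 2:
  L0 = {0}
  L1 = {4}
  L2 = {2}
2 enters at depth 2; path tau·b

Answer: 2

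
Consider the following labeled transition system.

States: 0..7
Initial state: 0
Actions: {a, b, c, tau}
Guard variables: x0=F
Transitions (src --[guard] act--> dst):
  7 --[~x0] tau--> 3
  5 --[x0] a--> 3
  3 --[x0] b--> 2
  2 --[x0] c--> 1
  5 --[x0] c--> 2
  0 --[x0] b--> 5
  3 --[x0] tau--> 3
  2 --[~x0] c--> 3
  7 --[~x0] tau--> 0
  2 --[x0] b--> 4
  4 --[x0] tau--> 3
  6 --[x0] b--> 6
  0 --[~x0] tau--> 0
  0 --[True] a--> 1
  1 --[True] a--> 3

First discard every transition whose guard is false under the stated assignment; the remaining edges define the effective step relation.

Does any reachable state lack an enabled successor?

Reach set: {0,1,3}
  0: a→1  tau→0  [deg 2]
  1: a→3  [deg 1]
  3: ∅  [STUCK]
trace reaching 3: a·a

Answer: DEADLOCK at state 3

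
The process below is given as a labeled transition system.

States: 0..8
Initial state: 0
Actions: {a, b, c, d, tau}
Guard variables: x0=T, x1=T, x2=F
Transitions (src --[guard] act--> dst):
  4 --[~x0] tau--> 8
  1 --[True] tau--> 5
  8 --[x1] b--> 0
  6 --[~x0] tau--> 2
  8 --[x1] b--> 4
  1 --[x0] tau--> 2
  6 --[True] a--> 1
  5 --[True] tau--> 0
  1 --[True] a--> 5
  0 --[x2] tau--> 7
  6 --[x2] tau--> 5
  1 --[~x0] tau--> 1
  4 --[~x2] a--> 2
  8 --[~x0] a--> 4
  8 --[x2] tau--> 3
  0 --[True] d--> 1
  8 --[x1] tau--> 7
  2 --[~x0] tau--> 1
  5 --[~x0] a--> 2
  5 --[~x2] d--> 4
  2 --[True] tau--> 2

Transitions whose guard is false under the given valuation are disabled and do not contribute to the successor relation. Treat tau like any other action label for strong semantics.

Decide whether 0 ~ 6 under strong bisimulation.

Compute ~ classes (split until stable):
  π0 = {{0,1,2,3,4,5,6,7,8}}
  π1 = {{0},{1},{2},{3,7},{4,6},{5},{8}}
  π2 = {{0},{1},{2},{3,7},{4},{5},{6},{8}}
stable after 3 split(s): 8 block(s)
class of 0: {0}; class of 6: {6}

Answer: NOT BISIMILAR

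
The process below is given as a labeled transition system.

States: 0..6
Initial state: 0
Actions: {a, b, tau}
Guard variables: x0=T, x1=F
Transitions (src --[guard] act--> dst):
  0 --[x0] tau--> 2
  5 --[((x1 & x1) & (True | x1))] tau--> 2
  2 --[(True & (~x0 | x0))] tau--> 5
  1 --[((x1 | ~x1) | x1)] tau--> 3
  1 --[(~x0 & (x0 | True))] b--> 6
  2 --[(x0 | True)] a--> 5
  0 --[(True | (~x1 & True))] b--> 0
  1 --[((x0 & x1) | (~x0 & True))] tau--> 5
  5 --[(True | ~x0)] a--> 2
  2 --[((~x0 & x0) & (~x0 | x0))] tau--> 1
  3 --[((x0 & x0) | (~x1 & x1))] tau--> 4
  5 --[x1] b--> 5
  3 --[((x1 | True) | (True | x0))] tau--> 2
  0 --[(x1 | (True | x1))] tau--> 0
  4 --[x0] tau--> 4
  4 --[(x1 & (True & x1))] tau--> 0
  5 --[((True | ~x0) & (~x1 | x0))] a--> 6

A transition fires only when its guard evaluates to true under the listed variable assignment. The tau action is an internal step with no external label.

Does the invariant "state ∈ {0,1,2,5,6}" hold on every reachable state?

Answer: INVARIANT HOLDS

Analysis:
Inv-set: {0,1,2,5,6}
R = {0,2,5,6}
  0: safe
  2: safe
  5: safe
  6: safe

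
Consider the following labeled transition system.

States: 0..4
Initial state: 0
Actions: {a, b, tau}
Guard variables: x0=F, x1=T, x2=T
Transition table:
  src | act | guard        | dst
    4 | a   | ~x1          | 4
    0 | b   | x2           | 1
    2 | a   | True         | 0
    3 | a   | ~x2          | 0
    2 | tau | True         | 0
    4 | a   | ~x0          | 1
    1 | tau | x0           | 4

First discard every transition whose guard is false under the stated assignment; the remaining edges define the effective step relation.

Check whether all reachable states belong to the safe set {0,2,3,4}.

Answer: INVARIANT VIOLATED at state 1

Analysis:
Allowed set {0,2,3,4}
Reach set: {0,1}
  0: ok
  1: outside
counterexample path to 1: b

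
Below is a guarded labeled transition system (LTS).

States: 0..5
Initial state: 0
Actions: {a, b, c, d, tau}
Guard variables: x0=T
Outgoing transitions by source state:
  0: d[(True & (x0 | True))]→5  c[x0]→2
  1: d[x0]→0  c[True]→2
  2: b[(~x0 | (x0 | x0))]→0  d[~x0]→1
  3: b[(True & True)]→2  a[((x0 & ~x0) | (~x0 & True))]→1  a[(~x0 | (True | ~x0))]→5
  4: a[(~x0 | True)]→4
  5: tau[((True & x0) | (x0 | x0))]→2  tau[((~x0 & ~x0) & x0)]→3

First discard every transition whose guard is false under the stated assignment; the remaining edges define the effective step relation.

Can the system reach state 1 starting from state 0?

Answer: UNREACHABLE

Analysis:
After dropping false guards: 9 live edges.
Layer 0: {0}
Layer 1: {2,5}  cumulative {0,2,5}
R = {0,2,5}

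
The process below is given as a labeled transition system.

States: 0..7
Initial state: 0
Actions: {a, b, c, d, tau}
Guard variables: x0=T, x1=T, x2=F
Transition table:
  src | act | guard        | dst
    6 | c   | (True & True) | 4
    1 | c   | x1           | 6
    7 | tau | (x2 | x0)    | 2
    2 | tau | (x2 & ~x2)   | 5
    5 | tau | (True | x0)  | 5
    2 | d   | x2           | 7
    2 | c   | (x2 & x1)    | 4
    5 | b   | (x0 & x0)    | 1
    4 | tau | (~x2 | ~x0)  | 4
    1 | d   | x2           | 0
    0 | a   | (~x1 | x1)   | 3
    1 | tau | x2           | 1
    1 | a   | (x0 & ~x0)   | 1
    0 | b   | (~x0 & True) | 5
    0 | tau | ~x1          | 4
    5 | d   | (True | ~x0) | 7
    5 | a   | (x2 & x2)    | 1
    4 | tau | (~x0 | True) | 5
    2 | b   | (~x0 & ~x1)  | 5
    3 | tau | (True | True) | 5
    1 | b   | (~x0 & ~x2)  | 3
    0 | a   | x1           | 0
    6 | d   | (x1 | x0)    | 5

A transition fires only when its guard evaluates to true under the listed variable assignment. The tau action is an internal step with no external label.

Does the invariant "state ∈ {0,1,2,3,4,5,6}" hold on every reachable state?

Safe = {0,1,2,3,4,5,6}
Reachable = {0,1,2,3,4,5,6,7}
  0: safe
  1: safe
  2: safe
  3: safe
  4: safe
  5: safe
  6: safe
  7: VIOLATES
counterexample path to 7: a·tau·d

Answer: INVARIANT VIOLATED at state 7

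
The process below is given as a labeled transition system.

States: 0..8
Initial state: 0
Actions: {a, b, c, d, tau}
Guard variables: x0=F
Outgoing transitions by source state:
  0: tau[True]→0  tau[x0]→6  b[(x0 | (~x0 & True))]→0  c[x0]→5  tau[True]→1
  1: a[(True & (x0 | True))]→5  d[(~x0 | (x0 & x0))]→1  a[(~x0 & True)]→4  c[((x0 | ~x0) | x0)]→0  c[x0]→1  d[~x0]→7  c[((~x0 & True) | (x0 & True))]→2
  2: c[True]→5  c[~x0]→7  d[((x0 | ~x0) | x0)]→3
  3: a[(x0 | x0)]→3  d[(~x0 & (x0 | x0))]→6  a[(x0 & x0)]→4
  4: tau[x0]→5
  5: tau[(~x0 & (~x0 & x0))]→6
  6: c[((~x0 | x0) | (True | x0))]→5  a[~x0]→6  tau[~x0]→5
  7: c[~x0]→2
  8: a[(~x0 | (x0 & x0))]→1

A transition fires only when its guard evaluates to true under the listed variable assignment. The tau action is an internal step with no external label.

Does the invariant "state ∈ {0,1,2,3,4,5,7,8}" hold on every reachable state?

Safe = {0,1,2,3,4,5,7,8}
R = {0,1,2,3,4,5,7}
  0: safe
  1: safe
  2: safe
  3: safe
  4: safe
  5: safe
  7: safe

Answer: INVARIANT HOLDS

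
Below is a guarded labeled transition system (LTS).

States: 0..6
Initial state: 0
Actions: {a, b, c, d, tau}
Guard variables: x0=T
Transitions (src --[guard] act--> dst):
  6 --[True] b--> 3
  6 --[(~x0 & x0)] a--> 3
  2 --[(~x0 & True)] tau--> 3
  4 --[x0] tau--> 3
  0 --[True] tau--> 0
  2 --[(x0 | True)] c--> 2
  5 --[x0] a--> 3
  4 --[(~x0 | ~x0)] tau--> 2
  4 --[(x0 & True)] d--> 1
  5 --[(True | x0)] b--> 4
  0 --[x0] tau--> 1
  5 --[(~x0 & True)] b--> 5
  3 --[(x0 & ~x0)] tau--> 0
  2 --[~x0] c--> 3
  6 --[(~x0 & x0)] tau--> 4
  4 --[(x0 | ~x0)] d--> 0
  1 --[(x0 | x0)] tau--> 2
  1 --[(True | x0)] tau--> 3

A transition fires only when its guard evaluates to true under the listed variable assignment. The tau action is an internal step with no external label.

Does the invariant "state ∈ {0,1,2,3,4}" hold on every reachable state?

Answer: INVARIANT HOLDS

Working:
Allowed set {0,1,2,3,4}
R = {0,1,2,3}
  0: safe
  1: safe
  2: safe
  3: safe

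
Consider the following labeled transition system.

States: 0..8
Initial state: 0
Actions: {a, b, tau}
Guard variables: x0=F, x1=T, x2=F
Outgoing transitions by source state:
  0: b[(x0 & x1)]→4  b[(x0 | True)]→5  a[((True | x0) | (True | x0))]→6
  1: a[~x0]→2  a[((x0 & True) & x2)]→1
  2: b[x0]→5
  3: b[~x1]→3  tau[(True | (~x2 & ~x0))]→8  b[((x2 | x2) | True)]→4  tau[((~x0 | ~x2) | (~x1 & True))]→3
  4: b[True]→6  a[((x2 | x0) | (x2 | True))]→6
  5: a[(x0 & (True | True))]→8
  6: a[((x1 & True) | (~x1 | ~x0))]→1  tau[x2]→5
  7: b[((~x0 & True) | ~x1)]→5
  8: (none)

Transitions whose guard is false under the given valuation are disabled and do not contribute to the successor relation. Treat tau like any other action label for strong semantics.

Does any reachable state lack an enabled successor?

Answer: DEADLOCK at state 2

Analysis:
Reach set: {0,1,2,5,6}
  0: a→6  b→5  [deg 2]
  1: a→2  [deg 1]
  2: ∅  [STUCK]
  5: ∅  [STUCK]
  6: a→1  [deg 1]
Path to 2: a·a·a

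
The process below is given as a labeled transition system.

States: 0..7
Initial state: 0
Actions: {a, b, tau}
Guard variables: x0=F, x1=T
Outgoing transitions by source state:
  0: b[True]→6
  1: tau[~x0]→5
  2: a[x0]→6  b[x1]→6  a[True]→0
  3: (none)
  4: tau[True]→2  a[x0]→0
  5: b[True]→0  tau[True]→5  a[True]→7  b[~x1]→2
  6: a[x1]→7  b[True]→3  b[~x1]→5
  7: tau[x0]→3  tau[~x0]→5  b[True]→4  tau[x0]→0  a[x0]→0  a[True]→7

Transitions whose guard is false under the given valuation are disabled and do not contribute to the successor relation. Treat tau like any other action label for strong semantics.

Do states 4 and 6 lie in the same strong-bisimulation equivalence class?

Answer: NOT BISIMILAR

Analysis:
Compute ~ classes (split until stable):
  P[0] = {{0,1,2,3,4,5,6,7}}
  P[1] = {{0},{1,4},{2,6},{3},{5,7}}
  P[2] = {{0},{1},{2},{3},{4},{5},{6},{7}}
Fixed point at round 3; 8 class(es).
4∈{4}, 6∈{6}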